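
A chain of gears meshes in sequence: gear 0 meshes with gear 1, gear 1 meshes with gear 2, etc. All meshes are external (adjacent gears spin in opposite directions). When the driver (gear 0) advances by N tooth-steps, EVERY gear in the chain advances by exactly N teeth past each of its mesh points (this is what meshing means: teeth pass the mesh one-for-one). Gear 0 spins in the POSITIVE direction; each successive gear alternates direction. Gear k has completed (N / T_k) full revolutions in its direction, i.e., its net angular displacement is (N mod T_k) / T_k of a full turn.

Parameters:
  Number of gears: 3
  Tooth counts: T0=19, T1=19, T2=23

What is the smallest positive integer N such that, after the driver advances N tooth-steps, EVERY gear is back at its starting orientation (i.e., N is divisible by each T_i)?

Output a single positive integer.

Gear k returns to start when N is a multiple of T_k.
All gears at start simultaneously when N is a common multiple of [19, 19, 23]; the smallest such N is lcm(19, 19, 23).
Start: lcm = T0 = 19
Fold in T1=19: gcd(19, 19) = 19; lcm(19, 19) = 19 * 19 / 19 = 361 / 19 = 19
Fold in T2=23: gcd(19, 23) = 1; lcm(19, 23) = 19 * 23 / 1 = 437 / 1 = 437
Full cycle length = 437

Answer: 437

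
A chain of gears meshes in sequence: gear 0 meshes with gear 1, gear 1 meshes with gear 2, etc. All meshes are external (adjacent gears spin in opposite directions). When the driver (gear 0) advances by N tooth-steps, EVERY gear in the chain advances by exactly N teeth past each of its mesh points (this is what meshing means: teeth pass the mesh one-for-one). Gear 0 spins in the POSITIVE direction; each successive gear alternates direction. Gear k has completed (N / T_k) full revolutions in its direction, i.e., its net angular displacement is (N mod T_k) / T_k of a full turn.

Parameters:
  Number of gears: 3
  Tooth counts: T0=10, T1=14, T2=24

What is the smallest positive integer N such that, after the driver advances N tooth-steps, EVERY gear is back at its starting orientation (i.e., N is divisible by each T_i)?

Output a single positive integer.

Gear k returns to start when N is a multiple of T_k.
All gears at start simultaneously when N is a common multiple of [10, 14, 24]; the smallest such N is lcm(10, 14, 24).
Start: lcm = T0 = 10
Fold in T1=14: gcd(10, 14) = 2; lcm(10, 14) = 10 * 14 / 2 = 140 / 2 = 70
Fold in T2=24: gcd(70, 24) = 2; lcm(70, 24) = 70 * 24 / 2 = 1680 / 2 = 840
Full cycle length = 840

Answer: 840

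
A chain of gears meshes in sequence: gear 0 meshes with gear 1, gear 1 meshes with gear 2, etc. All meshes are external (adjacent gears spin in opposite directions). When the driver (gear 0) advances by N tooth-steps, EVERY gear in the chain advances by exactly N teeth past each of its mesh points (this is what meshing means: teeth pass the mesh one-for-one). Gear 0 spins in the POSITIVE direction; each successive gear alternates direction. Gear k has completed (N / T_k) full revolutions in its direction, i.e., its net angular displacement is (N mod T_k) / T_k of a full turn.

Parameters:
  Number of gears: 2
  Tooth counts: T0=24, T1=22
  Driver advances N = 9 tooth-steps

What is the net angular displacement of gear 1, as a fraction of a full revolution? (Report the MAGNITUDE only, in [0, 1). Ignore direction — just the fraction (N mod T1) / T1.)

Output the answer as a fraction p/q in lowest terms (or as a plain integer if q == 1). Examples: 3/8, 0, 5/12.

Chain of 2 gears, tooth counts: [24, 22]
  gear 0: T0=24, direction=positive, advance = 9 mod 24 = 9 teeth = 9/24 turn
  gear 1: T1=22, direction=negative, advance = 9 mod 22 = 9 teeth = 9/22 turn
Gear 1: 9 mod 22 = 9
Fraction = 9 / 22 = 9/22 (gcd(9,22)=1) = 9/22

Answer: 9/22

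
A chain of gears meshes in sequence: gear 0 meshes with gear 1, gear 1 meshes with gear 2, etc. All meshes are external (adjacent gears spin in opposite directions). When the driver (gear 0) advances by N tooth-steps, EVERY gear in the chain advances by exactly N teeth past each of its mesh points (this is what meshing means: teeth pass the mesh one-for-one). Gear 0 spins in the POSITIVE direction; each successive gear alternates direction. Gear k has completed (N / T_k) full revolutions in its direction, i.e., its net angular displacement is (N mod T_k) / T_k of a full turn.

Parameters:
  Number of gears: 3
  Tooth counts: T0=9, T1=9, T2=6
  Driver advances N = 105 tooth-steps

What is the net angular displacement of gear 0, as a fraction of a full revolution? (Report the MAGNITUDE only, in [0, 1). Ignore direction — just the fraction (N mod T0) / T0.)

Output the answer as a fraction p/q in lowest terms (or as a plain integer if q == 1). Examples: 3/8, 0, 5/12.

Chain of 3 gears, tooth counts: [9, 9, 6]
  gear 0: T0=9, direction=positive, advance = 105 mod 9 = 6 teeth = 6/9 turn
  gear 1: T1=9, direction=negative, advance = 105 mod 9 = 6 teeth = 6/9 turn
  gear 2: T2=6, direction=positive, advance = 105 mod 6 = 3 teeth = 3/6 turn
Gear 0: 105 mod 9 = 6
Fraction = 6 / 9 = 2/3 (gcd(6,9)=3) = 2/3

Answer: 2/3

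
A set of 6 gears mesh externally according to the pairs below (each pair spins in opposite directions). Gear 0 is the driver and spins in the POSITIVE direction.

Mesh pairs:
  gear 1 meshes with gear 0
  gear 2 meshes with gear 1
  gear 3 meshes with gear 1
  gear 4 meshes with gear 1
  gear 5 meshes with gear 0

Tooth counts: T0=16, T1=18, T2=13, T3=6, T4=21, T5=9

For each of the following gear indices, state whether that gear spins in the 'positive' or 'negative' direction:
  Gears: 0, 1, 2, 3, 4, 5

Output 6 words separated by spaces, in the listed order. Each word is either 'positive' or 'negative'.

Answer: positive negative positive positive positive negative

Derivation:
Gear 0 (driver): positive (depth 0)
  gear 1: meshes with gear 0 -> depth 1 -> negative (opposite of gear 0)
  gear 2: meshes with gear 1 -> depth 2 -> positive (opposite of gear 1)
  gear 3: meshes with gear 1 -> depth 2 -> positive (opposite of gear 1)
  gear 4: meshes with gear 1 -> depth 2 -> positive (opposite of gear 1)
  gear 5: meshes with gear 0 -> depth 1 -> negative (opposite of gear 0)
Queried indices 0, 1, 2, 3, 4, 5 -> positive, negative, positive, positive, positive, negative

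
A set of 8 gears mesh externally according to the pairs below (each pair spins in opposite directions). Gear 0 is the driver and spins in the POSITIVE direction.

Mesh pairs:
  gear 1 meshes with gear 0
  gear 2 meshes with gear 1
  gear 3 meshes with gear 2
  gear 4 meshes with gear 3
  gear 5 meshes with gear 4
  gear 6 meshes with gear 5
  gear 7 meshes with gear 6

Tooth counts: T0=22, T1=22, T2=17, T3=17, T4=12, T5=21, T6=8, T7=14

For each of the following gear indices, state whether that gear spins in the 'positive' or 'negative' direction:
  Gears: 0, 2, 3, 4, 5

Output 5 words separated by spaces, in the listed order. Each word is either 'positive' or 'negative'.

Gear 0 (driver): positive (depth 0)
  gear 1: meshes with gear 0 -> depth 1 -> negative (opposite of gear 0)
  gear 2: meshes with gear 1 -> depth 2 -> positive (opposite of gear 1)
  gear 3: meshes with gear 2 -> depth 3 -> negative (opposite of gear 2)
  gear 4: meshes with gear 3 -> depth 4 -> positive (opposite of gear 3)
  gear 5: meshes with gear 4 -> depth 5 -> negative (opposite of gear 4)
  gear 6: meshes with gear 5 -> depth 6 -> positive (opposite of gear 5)
  gear 7: meshes with gear 6 -> depth 7 -> negative (opposite of gear 6)
Queried indices 0, 2, 3, 4, 5 -> positive, positive, negative, positive, negative

Answer: positive positive negative positive negative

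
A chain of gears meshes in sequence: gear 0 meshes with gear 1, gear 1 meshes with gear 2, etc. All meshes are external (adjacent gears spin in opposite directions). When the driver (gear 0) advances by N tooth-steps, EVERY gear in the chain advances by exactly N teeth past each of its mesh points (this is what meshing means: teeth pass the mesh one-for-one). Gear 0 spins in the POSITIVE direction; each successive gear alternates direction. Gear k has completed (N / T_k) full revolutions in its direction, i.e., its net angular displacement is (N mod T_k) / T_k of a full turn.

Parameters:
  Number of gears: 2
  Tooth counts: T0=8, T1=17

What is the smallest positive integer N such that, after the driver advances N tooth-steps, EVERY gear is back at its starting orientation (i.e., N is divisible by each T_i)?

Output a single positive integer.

Gear k returns to start when N is a multiple of T_k.
All gears at start simultaneously when N is a common multiple of [8, 17]; the smallest such N is lcm(8, 17).
Start: lcm = T0 = 8
Fold in T1=17: gcd(8, 17) = 1; lcm(8, 17) = 8 * 17 / 1 = 136 / 1 = 136
Full cycle length = 136

Answer: 136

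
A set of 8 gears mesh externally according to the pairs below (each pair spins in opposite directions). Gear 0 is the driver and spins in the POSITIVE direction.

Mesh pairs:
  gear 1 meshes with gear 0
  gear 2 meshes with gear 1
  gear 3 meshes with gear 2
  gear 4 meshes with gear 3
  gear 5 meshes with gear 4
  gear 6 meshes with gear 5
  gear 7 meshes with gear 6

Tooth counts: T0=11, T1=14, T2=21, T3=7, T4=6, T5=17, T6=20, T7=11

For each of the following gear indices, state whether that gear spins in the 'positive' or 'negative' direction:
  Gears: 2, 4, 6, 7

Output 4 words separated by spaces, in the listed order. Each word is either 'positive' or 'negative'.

Answer: positive positive positive negative

Derivation:
Gear 0 (driver): positive (depth 0)
  gear 1: meshes with gear 0 -> depth 1 -> negative (opposite of gear 0)
  gear 2: meshes with gear 1 -> depth 2 -> positive (opposite of gear 1)
  gear 3: meshes with gear 2 -> depth 3 -> negative (opposite of gear 2)
  gear 4: meshes with gear 3 -> depth 4 -> positive (opposite of gear 3)
  gear 5: meshes with gear 4 -> depth 5 -> negative (opposite of gear 4)
  gear 6: meshes with gear 5 -> depth 6 -> positive (opposite of gear 5)
  gear 7: meshes with gear 6 -> depth 7 -> negative (opposite of gear 6)
Queried indices 2, 4, 6, 7 -> positive, positive, positive, negative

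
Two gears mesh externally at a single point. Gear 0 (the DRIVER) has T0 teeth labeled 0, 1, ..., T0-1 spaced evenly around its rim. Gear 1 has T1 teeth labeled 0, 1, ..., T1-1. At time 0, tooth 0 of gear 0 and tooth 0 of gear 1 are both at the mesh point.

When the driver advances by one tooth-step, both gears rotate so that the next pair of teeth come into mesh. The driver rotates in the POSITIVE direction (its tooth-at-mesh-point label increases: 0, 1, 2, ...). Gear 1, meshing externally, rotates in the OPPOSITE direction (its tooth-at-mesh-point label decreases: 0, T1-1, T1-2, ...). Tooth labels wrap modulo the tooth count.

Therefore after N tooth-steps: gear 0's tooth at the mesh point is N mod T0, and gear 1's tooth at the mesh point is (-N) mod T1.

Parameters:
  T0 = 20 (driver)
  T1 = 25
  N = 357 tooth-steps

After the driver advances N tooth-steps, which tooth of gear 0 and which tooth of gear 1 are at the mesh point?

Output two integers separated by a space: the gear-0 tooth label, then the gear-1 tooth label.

Gear 0 (driver, T0=20): tooth at mesh = N mod T0
  357 = 17 * 20 + 17, so 357 mod 20 = 17
  gear 0 tooth = 17
Gear 1 (driven, T1=25): tooth at mesh = (-N) mod T1
  357 = 14 * 25 + 7, so 357 mod 25 = 7
  (-357) mod 25 = (-7) mod 25 = 25 - 7 = 18
Mesh after 357 steps: gear-0 tooth 17 meets gear-1 tooth 18

Answer: 17 18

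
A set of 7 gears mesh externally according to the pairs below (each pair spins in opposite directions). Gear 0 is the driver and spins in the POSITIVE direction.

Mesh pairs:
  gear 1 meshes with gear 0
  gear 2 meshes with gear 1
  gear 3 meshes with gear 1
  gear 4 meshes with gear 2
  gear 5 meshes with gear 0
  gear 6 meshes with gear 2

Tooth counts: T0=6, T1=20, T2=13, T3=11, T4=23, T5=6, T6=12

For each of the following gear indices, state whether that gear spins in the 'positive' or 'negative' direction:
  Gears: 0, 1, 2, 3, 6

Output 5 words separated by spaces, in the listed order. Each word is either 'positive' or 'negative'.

Answer: positive negative positive positive negative

Derivation:
Gear 0 (driver): positive (depth 0)
  gear 1: meshes with gear 0 -> depth 1 -> negative (opposite of gear 0)
  gear 2: meshes with gear 1 -> depth 2 -> positive (opposite of gear 1)
  gear 3: meshes with gear 1 -> depth 2 -> positive (opposite of gear 1)
  gear 4: meshes with gear 2 -> depth 3 -> negative (opposite of gear 2)
  gear 5: meshes with gear 0 -> depth 1 -> negative (opposite of gear 0)
  gear 6: meshes with gear 2 -> depth 3 -> negative (opposite of gear 2)
Queried indices 0, 1, 2, 3, 6 -> positive, negative, positive, positive, negative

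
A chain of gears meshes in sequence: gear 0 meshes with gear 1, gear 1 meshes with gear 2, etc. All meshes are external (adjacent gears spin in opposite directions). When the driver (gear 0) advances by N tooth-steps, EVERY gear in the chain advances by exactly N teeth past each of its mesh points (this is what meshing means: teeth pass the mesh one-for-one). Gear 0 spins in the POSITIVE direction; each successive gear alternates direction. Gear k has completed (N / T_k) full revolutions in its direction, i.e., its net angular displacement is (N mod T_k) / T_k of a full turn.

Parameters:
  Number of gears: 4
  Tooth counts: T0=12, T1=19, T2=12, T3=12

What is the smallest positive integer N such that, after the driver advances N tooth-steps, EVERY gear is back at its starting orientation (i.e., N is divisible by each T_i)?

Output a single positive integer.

Gear k returns to start when N is a multiple of T_k.
All gears at start simultaneously when N is a common multiple of [12, 19, 12, 12]; the smallest such N is lcm(12, 19, 12, 12).
Start: lcm = T0 = 12
Fold in T1=19: gcd(12, 19) = 1; lcm(12, 19) = 12 * 19 / 1 = 228 / 1 = 228
Fold in T2=12: gcd(228, 12) = 12; lcm(228, 12) = 228 * 12 / 12 = 2736 / 12 = 228
Fold in T3=12: gcd(228, 12) = 12; lcm(228, 12) = 228 * 12 / 12 = 2736 / 12 = 228
Full cycle length = 228

Answer: 228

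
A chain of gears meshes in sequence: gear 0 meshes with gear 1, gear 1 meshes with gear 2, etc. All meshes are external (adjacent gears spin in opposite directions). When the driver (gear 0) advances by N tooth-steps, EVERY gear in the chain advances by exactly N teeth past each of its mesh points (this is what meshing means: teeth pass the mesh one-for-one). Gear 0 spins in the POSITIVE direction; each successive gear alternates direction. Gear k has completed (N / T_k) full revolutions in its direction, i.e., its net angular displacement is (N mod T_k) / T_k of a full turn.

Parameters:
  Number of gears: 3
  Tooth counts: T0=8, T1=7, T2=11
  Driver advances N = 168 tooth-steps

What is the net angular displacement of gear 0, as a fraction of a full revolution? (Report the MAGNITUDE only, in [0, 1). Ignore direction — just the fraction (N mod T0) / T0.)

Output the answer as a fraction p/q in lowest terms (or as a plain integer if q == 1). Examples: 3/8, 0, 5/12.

Chain of 3 gears, tooth counts: [8, 7, 11]
  gear 0: T0=8, direction=positive, advance = 168 mod 8 = 0 teeth = 0/8 turn
  gear 1: T1=7, direction=negative, advance = 168 mod 7 = 0 teeth = 0/7 turn
  gear 2: T2=11, direction=positive, advance = 168 mod 11 = 3 teeth = 3/11 turn
Gear 0: 168 mod 8 = 0
Fraction = 0 / 8 = 0/1 (gcd(0,8)=8) = 0

Answer: 0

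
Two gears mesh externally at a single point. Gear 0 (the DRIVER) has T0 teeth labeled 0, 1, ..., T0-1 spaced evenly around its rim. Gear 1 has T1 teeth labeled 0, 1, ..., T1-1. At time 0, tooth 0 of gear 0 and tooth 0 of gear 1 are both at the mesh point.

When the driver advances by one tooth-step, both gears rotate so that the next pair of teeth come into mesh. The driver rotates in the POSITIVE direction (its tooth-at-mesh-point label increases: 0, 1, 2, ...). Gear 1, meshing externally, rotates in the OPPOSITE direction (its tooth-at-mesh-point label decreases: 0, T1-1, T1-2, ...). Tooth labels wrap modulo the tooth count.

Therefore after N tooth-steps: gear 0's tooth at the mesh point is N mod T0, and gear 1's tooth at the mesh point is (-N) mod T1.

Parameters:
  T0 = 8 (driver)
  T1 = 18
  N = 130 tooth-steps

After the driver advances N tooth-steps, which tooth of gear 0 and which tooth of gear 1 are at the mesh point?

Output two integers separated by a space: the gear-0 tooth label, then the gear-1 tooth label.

Gear 0 (driver, T0=8): tooth at mesh = N mod T0
  130 = 16 * 8 + 2, so 130 mod 8 = 2
  gear 0 tooth = 2
Gear 1 (driven, T1=18): tooth at mesh = (-N) mod T1
  130 = 7 * 18 + 4, so 130 mod 18 = 4
  (-130) mod 18 = (-4) mod 18 = 18 - 4 = 14
Mesh after 130 steps: gear-0 tooth 2 meets gear-1 tooth 14

Answer: 2 14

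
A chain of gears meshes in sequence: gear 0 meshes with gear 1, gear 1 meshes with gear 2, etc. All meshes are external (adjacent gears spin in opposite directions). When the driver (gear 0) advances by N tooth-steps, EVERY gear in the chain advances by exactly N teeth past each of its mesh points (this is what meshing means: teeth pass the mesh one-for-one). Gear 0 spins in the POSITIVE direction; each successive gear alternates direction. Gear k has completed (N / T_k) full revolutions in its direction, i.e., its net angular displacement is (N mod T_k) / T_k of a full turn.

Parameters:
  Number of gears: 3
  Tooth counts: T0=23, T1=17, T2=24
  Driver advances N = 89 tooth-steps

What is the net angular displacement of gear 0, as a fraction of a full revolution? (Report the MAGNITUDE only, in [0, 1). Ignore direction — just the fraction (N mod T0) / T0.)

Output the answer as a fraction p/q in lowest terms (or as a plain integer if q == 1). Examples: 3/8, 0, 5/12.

Chain of 3 gears, tooth counts: [23, 17, 24]
  gear 0: T0=23, direction=positive, advance = 89 mod 23 = 20 teeth = 20/23 turn
  gear 1: T1=17, direction=negative, advance = 89 mod 17 = 4 teeth = 4/17 turn
  gear 2: T2=24, direction=positive, advance = 89 mod 24 = 17 teeth = 17/24 turn
Gear 0: 89 mod 23 = 20
Fraction = 20 / 23 = 20/23 (gcd(20,23)=1) = 20/23

Answer: 20/23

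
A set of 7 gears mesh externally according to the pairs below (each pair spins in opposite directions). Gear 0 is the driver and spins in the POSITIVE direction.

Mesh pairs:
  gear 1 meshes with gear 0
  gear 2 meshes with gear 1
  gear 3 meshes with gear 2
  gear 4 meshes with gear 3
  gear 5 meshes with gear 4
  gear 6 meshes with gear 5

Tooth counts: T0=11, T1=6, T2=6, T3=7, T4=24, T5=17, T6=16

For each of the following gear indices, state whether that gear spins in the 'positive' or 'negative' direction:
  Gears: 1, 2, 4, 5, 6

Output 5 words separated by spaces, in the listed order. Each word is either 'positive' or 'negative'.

Gear 0 (driver): positive (depth 0)
  gear 1: meshes with gear 0 -> depth 1 -> negative (opposite of gear 0)
  gear 2: meshes with gear 1 -> depth 2 -> positive (opposite of gear 1)
  gear 3: meshes with gear 2 -> depth 3 -> negative (opposite of gear 2)
  gear 4: meshes with gear 3 -> depth 4 -> positive (opposite of gear 3)
  gear 5: meshes with gear 4 -> depth 5 -> negative (opposite of gear 4)
  gear 6: meshes with gear 5 -> depth 6 -> positive (opposite of gear 5)
Queried indices 1, 2, 4, 5, 6 -> negative, positive, positive, negative, positive

Answer: negative positive positive negative positive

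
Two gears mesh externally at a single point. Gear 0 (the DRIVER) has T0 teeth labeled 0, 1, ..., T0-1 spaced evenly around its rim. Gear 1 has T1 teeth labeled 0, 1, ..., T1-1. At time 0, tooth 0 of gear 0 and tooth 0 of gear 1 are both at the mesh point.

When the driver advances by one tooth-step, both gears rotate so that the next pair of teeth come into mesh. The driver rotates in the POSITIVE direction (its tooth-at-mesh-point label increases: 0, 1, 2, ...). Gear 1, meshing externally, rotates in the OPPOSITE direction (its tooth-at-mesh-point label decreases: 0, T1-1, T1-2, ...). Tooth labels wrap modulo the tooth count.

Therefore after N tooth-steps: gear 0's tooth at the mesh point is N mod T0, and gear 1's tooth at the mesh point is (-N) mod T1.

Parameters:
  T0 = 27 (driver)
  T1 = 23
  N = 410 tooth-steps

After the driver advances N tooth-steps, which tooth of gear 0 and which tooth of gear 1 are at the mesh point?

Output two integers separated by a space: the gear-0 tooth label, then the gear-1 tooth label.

Answer: 5 4

Derivation:
Gear 0 (driver, T0=27): tooth at mesh = N mod T0
  410 = 15 * 27 + 5, so 410 mod 27 = 5
  gear 0 tooth = 5
Gear 1 (driven, T1=23): tooth at mesh = (-N) mod T1
  410 = 17 * 23 + 19, so 410 mod 23 = 19
  (-410) mod 23 = (-19) mod 23 = 23 - 19 = 4
Mesh after 410 steps: gear-0 tooth 5 meets gear-1 tooth 4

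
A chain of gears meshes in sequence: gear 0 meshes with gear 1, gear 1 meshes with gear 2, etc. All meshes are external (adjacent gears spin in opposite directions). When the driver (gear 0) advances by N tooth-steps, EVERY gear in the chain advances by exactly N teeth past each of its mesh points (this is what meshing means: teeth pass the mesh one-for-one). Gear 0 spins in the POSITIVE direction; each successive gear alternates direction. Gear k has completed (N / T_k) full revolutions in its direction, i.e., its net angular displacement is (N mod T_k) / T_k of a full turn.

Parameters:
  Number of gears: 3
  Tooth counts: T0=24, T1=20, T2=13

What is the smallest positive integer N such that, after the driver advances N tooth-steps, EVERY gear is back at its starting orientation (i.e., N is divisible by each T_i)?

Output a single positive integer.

Gear k returns to start when N is a multiple of T_k.
All gears at start simultaneously when N is a common multiple of [24, 20, 13]; the smallest such N is lcm(24, 20, 13).
Start: lcm = T0 = 24
Fold in T1=20: gcd(24, 20) = 4; lcm(24, 20) = 24 * 20 / 4 = 480 / 4 = 120
Fold in T2=13: gcd(120, 13) = 1; lcm(120, 13) = 120 * 13 / 1 = 1560 / 1 = 1560
Full cycle length = 1560

Answer: 1560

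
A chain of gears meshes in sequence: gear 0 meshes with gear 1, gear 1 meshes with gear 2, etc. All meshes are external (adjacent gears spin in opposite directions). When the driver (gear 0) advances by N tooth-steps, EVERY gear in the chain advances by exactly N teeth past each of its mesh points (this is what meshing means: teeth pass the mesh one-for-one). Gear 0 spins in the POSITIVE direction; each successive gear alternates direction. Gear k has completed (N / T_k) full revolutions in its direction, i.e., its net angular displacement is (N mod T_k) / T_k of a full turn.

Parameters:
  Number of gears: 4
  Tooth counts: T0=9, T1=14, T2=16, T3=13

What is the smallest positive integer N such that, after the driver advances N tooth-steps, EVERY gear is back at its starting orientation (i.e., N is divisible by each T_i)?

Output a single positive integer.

Answer: 13104

Derivation:
Gear k returns to start when N is a multiple of T_k.
All gears at start simultaneously when N is a common multiple of [9, 14, 16, 13]; the smallest such N is lcm(9, 14, 16, 13).
Start: lcm = T0 = 9
Fold in T1=14: gcd(9, 14) = 1; lcm(9, 14) = 9 * 14 / 1 = 126 / 1 = 126
Fold in T2=16: gcd(126, 16) = 2; lcm(126, 16) = 126 * 16 / 2 = 2016 / 2 = 1008
Fold in T3=13: gcd(1008, 13) = 1; lcm(1008, 13) = 1008 * 13 / 1 = 13104 / 1 = 13104
Full cycle length = 13104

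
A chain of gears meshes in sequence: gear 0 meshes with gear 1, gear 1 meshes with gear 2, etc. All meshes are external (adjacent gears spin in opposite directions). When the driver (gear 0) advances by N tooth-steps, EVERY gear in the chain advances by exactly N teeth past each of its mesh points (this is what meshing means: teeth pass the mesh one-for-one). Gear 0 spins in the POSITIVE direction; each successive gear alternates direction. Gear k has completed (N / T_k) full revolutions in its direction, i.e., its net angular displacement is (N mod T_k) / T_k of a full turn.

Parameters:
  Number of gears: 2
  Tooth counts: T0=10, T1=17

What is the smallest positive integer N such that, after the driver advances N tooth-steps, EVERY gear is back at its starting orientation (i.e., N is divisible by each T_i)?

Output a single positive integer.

Answer: 170

Derivation:
Gear k returns to start when N is a multiple of T_k.
All gears at start simultaneously when N is a common multiple of [10, 17]; the smallest such N is lcm(10, 17).
Start: lcm = T0 = 10
Fold in T1=17: gcd(10, 17) = 1; lcm(10, 17) = 10 * 17 / 1 = 170 / 1 = 170
Full cycle length = 170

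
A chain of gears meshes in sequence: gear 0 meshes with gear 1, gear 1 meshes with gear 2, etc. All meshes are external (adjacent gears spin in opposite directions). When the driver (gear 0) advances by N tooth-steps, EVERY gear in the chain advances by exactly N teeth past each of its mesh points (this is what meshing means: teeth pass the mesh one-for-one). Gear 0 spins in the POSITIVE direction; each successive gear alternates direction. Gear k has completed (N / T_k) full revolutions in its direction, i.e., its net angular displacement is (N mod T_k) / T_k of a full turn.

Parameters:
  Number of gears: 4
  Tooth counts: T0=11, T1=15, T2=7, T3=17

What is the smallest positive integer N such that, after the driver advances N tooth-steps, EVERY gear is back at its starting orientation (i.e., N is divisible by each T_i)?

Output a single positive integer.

Answer: 19635

Derivation:
Gear k returns to start when N is a multiple of T_k.
All gears at start simultaneously when N is a common multiple of [11, 15, 7, 17]; the smallest such N is lcm(11, 15, 7, 17).
Start: lcm = T0 = 11
Fold in T1=15: gcd(11, 15) = 1; lcm(11, 15) = 11 * 15 / 1 = 165 / 1 = 165
Fold in T2=7: gcd(165, 7) = 1; lcm(165, 7) = 165 * 7 / 1 = 1155 / 1 = 1155
Fold in T3=17: gcd(1155, 17) = 1; lcm(1155, 17) = 1155 * 17 / 1 = 19635 / 1 = 19635
Full cycle length = 19635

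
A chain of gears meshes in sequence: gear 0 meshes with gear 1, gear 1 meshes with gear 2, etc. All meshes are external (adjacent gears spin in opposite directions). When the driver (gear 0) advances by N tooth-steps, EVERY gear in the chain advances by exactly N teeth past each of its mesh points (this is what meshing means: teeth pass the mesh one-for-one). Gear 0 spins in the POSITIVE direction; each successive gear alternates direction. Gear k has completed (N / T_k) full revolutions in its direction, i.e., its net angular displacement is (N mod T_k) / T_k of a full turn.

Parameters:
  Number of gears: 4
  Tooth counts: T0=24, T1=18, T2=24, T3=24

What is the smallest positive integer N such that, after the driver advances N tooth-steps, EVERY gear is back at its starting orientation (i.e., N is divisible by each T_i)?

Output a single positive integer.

Gear k returns to start when N is a multiple of T_k.
All gears at start simultaneously when N is a common multiple of [24, 18, 24, 24]; the smallest such N is lcm(24, 18, 24, 24).
Start: lcm = T0 = 24
Fold in T1=18: gcd(24, 18) = 6; lcm(24, 18) = 24 * 18 / 6 = 432 / 6 = 72
Fold in T2=24: gcd(72, 24) = 24; lcm(72, 24) = 72 * 24 / 24 = 1728 / 24 = 72
Fold in T3=24: gcd(72, 24) = 24; lcm(72, 24) = 72 * 24 / 24 = 1728 / 24 = 72
Full cycle length = 72

Answer: 72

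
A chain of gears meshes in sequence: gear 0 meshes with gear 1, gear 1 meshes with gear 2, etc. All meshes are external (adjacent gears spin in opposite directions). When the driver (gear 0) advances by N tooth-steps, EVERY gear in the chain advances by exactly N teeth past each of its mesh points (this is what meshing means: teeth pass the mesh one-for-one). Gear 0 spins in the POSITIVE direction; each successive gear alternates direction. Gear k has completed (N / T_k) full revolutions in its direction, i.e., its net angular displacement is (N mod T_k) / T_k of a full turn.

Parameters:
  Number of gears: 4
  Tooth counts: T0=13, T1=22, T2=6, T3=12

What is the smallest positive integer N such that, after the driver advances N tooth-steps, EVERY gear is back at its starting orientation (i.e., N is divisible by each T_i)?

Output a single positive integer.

Answer: 1716

Derivation:
Gear k returns to start when N is a multiple of T_k.
All gears at start simultaneously when N is a common multiple of [13, 22, 6, 12]; the smallest such N is lcm(13, 22, 6, 12).
Start: lcm = T0 = 13
Fold in T1=22: gcd(13, 22) = 1; lcm(13, 22) = 13 * 22 / 1 = 286 / 1 = 286
Fold in T2=6: gcd(286, 6) = 2; lcm(286, 6) = 286 * 6 / 2 = 1716 / 2 = 858
Fold in T3=12: gcd(858, 12) = 6; lcm(858, 12) = 858 * 12 / 6 = 10296 / 6 = 1716
Full cycle length = 1716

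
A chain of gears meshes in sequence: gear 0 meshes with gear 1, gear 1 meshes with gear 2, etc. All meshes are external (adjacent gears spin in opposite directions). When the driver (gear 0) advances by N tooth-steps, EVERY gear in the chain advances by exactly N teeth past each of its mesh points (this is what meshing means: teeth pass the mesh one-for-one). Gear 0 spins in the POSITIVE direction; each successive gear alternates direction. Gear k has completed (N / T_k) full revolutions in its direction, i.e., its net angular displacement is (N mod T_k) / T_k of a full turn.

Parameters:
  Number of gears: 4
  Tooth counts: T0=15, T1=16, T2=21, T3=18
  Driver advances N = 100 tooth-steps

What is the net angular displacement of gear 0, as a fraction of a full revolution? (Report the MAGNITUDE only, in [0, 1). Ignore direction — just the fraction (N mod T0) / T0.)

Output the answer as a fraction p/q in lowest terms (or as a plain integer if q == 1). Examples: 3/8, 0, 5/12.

Answer: 2/3

Derivation:
Chain of 4 gears, tooth counts: [15, 16, 21, 18]
  gear 0: T0=15, direction=positive, advance = 100 mod 15 = 10 teeth = 10/15 turn
  gear 1: T1=16, direction=negative, advance = 100 mod 16 = 4 teeth = 4/16 turn
  gear 2: T2=21, direction=positive, advance = 100 mod 21 = 16 teeth = 16/21 turn
  gear 3: T3=18, direction=negative, advance = 100 mod 18 = 10 teeth = 10/18 turn
Gear 0: 100 mod 15 = 10
Fraction = 10 / 15 = 2/3 (gcd(10,15)=5) = 2/3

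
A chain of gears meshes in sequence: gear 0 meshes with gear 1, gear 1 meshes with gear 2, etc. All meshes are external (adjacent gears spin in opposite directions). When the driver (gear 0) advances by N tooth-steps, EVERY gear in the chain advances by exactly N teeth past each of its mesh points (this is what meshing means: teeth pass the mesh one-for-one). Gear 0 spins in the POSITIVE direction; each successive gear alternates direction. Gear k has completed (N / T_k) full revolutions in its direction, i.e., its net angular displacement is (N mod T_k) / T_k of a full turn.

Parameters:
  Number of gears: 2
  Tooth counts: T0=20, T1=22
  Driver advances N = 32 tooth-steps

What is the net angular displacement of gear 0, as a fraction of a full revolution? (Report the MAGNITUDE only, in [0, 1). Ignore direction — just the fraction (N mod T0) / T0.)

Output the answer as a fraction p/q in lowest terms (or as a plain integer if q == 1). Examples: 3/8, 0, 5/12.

Answer: 3/5

Derivation:
Chain of 2 gears, tooth counts: [20, 22]
  gear 0: T0=20, direction=positive, advance = 32 mod 20 = 12 teeth = 12/20 turn
  gear 1: T1=22, direction=negative, advance = 32 mod 22 = 10 teeth = 10/22 turn
Gear 0: 32 mod 20 = 12
Fraction = 12 / 20 = 3/5 (gcd(12,20)=4) = 3/5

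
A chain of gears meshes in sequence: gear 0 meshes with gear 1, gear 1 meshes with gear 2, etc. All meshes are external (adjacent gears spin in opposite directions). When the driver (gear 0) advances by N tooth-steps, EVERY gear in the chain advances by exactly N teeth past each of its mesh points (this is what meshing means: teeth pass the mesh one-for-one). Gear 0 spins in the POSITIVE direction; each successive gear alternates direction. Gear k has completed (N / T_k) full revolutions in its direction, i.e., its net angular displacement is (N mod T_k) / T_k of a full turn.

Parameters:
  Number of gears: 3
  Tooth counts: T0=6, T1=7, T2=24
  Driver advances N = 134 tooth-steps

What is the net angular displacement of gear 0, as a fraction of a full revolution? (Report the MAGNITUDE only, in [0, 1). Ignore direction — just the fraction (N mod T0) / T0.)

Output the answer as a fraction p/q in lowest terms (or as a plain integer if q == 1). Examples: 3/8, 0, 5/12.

Chain of 3 gears, tooth counts: [6, 7, 24]
  gear 0: T0=6, direction=positive, advance = 134 mod 6 = 2 teeth = 2/6 turn
  gear 1: T1=7, direction=negative, advance = 134 mod 7 = 1 teeth = 1/7 turn
  gear 2: T2=24, direction=positive, advance = 134 mod 24 = 14 teeth = 14/24 turn
Gear 0: 134 mod 6 = 2
Fraction = 2 / 6 = 1/3 (gcd(2,6)=2) = 1/3

Answer: 1/3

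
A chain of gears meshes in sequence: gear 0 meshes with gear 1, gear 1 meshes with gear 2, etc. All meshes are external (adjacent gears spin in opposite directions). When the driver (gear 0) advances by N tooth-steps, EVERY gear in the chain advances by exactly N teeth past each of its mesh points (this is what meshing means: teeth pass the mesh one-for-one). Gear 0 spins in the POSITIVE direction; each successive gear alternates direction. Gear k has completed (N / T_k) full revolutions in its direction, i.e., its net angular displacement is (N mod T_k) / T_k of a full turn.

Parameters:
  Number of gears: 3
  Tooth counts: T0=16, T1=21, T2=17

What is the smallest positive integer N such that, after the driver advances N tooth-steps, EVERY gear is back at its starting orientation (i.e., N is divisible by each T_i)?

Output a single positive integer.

Gear k returns to start when N is a multiple of T_k.
All gears at start simultaneously when N is a common multiple of [16, 21, 17]; the smallest such N is lcm(16, 21, 17).
Start: lcm = T0 = 16
Fold in T1=21: gcd(16, 21) = 1; lcm(16, 21) = 16 * 21 / 1 = 336 / 1 = 336
Fold in T2=17: gcd(336, 17) = 1; lcm(336, 17) = 336 * 17 / 1 = 5712 / 1 = 5712
Full cycle length = 5712

Answer: 5712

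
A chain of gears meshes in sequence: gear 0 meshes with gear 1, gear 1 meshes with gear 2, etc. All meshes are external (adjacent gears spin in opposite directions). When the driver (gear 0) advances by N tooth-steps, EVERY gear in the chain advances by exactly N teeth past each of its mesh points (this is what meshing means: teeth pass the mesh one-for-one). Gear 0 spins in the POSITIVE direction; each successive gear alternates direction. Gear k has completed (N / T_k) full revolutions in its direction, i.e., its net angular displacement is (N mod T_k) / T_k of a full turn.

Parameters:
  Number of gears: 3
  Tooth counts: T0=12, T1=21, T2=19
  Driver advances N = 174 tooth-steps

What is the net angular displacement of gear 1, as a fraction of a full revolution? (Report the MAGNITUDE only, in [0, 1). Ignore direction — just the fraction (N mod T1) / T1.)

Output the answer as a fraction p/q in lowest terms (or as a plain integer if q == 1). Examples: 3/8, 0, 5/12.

Answer: 2/7

Derivation:
Chain of 3 gears, tooth counts: [12, 21, 19]
  gear 0: T0=12, direction=positive, advance = 174 mod 12 = 6 teeth = 6/12 turn
  gear 1: T1=21, direction=negative, advance = 174 mod 21 = 6 teeth = 6/21 turn
  gear 2: T2=19, direction=positive, advance = 174 mod 19 = 3 teeth = 3/19 turn
Gear 1: 174 mod 21 = 6
Fraction = 6 / 21 = 2/7 (gcd(6,21)=3) = 2/7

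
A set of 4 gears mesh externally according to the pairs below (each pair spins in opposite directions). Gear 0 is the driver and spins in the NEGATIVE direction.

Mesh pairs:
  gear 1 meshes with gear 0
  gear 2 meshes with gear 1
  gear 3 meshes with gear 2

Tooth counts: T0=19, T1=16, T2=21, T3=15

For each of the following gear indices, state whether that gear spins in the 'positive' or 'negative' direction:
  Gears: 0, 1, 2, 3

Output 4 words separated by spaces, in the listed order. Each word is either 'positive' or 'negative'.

Answer: negative positive negative positive

Derivation:
Gear 0 (driver): negative (depth 0)
  gear 1: meshes with gear 0 -> depth 1 -> positive (opposite of gear 0)
  gear 2: meshes with gear 1 -> depth 2 -> negative (opposite of gear 1)
  gear 3: meshes with gear 2 -> depth 3 -> positive (opposite of gear 2)
Queried indices 0, 1, 2, 3 -> negative, positive, negative, positive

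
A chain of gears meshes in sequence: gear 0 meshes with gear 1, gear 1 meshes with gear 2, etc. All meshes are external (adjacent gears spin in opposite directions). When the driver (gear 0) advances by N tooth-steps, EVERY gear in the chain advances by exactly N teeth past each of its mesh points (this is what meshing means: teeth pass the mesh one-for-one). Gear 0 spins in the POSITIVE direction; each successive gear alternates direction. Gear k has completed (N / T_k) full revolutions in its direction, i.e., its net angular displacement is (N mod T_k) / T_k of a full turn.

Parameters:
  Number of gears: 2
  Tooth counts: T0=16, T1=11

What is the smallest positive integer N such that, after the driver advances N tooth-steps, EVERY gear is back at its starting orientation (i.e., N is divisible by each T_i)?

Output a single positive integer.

Answer: 176

Derivation:
Gear k returns to start when N is a multiple of T_k.
All gears at start simultaneously when N is a common multiple of [16, 11]; the smallest such N is lcm(16, 11).
Start: lcm = T0 = 16
Fold in T1=11: gcd(16, 11) = 1; lcm(16, 11) = 16 * 11 / 1 = 176 / 1 = 176
Full cycle length = 176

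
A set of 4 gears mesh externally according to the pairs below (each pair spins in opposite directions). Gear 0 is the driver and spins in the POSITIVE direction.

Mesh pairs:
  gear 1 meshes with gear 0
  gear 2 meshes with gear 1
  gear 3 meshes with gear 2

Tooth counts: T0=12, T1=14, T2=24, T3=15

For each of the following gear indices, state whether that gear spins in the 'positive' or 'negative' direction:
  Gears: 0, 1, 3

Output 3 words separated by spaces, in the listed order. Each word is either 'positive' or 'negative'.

Answer: positive negative negative

Derivation:
Gear 0 (driver): positive (depth 0)
  gear 1: meshes with gear 0 -> depth 1 -> negative (opposite of gear 0)
  gear 2: meshes with gear 1 -> depth 2 -> positive (opposite of gear 1)
  gear 3: meshes with gear 2 -> depth 3 -> negative (opposite of gear 2)
Queried indices 0, 1, 3 -> positive, negative, negative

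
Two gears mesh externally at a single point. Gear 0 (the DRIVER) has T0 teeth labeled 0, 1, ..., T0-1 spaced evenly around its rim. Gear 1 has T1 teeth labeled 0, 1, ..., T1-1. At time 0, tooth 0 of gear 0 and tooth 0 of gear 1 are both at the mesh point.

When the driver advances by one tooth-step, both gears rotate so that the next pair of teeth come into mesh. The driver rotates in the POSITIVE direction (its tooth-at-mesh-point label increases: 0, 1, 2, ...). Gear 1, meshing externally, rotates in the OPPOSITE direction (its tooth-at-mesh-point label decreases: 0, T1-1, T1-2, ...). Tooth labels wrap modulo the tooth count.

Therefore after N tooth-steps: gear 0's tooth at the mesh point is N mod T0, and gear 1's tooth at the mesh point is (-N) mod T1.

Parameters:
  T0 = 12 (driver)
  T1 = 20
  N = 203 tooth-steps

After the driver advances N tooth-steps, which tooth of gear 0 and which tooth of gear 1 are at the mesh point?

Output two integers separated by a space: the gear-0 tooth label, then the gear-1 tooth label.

Gear 0 (driver, T0=12): tooth at mesh = N mod T0
  203 = 16 * 12 + 11, so 203 mod 12 = 11
  gear 0 tooth = 11
Gear 1 (driven, T1=20): tooth at mesh = (-N) mod T1
  203 = 10 * 20 + 3, so 203 mod 20 = 3
  (-203) mod 20 = (-3) mod 20 = 20 - 3 = 17
Mesh after 203 steps: gear-0 tooth 11 meets gear-1 tooth 17

Answer: 11 17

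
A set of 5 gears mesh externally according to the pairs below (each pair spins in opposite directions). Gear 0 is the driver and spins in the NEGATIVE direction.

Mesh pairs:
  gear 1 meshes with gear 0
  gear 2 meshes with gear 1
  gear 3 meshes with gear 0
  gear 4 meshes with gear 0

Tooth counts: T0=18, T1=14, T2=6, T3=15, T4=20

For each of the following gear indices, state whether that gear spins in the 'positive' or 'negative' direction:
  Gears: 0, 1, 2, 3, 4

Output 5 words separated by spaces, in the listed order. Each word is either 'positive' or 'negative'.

Answer: negative positive negative positive positive

Derivation:
Gear 0 (driver): negative (depth 0)
  gear 1: meshes with gear 0 -> depth 1 -> positive (opposite of gear 0)
  gear 2: meshes with gear 1 -> depth 2 -> negative (opposite of gear 1)
  gear 3: meshes with gear 0 -> depth 1 -> positive (opposite of gear 0)
  gear 4: meshes with gear 0 -> depth 1 -> positive (opposite of gear 0)
Queried indices 0, 1, 2, 3, 4 -> negative, positive, negative, positive, positive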